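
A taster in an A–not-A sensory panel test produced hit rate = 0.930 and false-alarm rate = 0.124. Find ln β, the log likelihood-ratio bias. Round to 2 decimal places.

z(H) = 1.476
z(FA) = -1.155
ln β = −½·[z(H)² − z(FA)²] = −0.5 × (2.179 − 1.334) = -0.4225

ln β = -0.42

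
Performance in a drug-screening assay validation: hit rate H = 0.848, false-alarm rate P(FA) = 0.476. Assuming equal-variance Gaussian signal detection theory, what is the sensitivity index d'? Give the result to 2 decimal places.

d' = 1.09

z(H) = z(0.848) = 1.0279
z(FA) = z(0.476) = -0.0602
d' = z(H) − z(FA) = 1.0279 − (-0.0602) = 1.0881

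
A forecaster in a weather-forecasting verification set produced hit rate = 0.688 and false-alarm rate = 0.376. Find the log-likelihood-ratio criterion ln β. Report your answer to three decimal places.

Φ⁻¹(H) = 0.4902
Φ⁻¹(FA) = -0.3160
ln β = −½·[z(H)² − z(FA)²] = −0.5 × (0.2403 − 0.0999) = -0.0702

ln β = -0.070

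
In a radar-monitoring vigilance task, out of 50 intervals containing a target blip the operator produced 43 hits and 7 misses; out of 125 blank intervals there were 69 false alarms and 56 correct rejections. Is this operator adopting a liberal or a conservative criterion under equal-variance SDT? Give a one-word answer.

liberal

z(H) = 1.080, z(FA) = 0.131
c = −½·(z(H) + z(FA)) = -0.6055
c < 0 → liberal criterion (biased toward responding “yes”).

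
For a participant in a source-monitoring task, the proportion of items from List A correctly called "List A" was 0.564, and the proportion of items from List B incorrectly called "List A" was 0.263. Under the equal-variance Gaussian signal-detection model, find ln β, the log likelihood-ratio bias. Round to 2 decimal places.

ln β = 0.19

z(H) = z(0.564) = 0.161
z(FA) = z(0.263) = -0.634
ln β = −½·[z(H)² − z(FA)²] = −0.5 × (0.026 − 0.402) = 0.188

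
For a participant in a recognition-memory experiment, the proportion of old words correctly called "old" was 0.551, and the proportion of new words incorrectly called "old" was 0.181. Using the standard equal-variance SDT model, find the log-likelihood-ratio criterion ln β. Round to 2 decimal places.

z(H) = z(0.551) = 0.128
z(FA) = z(0.181) = -0.912
ln β = −½·[z(H)² − z(FA)²] = −0.5 × (0.016 − 0.832) = 0.408

ln β = 0.41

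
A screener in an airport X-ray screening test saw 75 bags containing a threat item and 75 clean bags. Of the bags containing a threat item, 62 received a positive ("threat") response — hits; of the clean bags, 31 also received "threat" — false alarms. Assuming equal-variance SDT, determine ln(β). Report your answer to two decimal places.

ln β = -0.42

H = 62/75 = 0.8267
FA = 31/75 = 0.4133
z(0.8267) = 0.941, z(0.4133) = -0.219
ln β = −½·[z(H)² − z(FA)²] = −0.5 × (0.885 − 0.048) = -0.4185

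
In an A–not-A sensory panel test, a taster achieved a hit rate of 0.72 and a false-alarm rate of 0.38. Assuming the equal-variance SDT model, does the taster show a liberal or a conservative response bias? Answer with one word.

liberal

z(H) = 0.583, z(FA) = -0.305
c = −½·(z(H) + z(FA)) = -0.139
c < 0 → liberal criterion (biased toward responding “yes”).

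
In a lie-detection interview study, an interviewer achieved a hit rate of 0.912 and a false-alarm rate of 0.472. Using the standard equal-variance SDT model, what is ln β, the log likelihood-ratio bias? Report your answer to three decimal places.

Φ⁻¹(H) = Φ⁻¹(0.912) = 1.3532
Φ⁻¹(FA) = Φ⁻¹(0.472) = -0.0702
ln β = −½·[z(H)² − z(FA)²] = −0.5 × (1.8312 − 0.0049) = -0.91315

ln β = -0.913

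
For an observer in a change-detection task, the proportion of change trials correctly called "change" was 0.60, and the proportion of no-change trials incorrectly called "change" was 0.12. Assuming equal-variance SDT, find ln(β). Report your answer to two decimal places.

Φ⁻¹(H) = Φ⁻¹(0.60) = 0.253
Φ⁻¹(FA) = Φ⁻¹(0.12) = -1.175
ln β = −½·[z(H)² − z(FA)²] = −0.5 × (0.064 − 1.381) = 0.6585

ln β = 0.66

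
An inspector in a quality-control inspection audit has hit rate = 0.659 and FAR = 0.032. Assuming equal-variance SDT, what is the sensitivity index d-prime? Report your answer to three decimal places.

d-prime = 2.262

z(H) = z(0.659) = 0.4097
z(FA) = z(0.032) = -1.8522
d' = z(H) − z(FA) = 0.4097 − (-1.8522) = 2.2619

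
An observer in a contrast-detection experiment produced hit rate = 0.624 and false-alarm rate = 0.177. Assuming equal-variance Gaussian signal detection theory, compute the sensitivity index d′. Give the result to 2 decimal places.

z(0.624) = 0.3160, z(0.177) = -0.9269
d' = z(H) − z(FA) = 0.3160 − (-0.9269) = 1.2429

d′ = 1.24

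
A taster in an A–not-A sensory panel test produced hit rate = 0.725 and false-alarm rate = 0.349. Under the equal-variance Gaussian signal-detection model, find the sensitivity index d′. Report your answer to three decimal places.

d′ = 0.986

Φ⁻¹(H) = 0.5978
Φ⁻¹(FA) = -0.3880
d' = z(H) − z(FA) = 0.5978 − (-0.3880) = 0.9858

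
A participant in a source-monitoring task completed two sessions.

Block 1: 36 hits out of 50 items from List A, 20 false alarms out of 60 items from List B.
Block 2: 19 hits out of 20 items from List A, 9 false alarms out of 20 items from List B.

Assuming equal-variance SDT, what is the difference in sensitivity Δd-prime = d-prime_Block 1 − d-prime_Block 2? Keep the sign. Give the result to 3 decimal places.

Block 1: z(0.7200) = 0.5828, z(0.3333) = -0.4308, d' = 1.0136
Block 2: z(0.9500) = 1.6449, z(0.4500) = -0.1257, d' = 1.7706
Δd' = d'_Block 1 − d'_Block 2 = 1.0136 − 1.7706 = -0.7570
Block 2 has the higher sensitivity.

Δd-prime = -0.757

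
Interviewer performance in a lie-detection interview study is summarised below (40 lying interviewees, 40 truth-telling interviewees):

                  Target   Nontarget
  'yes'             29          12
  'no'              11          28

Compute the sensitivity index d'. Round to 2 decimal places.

d' = 1.12

H = 29/40 = 0.7250
FA = 12/40 = 0.3000
z(H) = 0.598
z(FA) = -0.524
d' = z(H) − z(FA) = 0.598 − (-0.524) = 1.122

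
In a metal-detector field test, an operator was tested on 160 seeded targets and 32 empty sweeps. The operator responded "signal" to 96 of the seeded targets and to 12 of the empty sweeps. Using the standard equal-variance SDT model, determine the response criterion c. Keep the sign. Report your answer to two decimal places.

c = 0.03

H = 96/160 = 0.6000
FA = 12/32 = 0.3750
z(0.6000) = 0.253, z(0.3750) = -0.319
c = −½·[z(H) + z(FA)] = −0.5 × (0.253 + (-0.319)) = 0.033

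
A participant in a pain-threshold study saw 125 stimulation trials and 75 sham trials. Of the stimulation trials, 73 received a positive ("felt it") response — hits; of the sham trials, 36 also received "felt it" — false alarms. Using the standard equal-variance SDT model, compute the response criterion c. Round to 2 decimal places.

H = 73/125 = 0.5840
FA = 36/75 = 0.4800
z(H) = 0.212
z(FA) = -0.050
c = −½·[z(H) + z(FA)] = −0.5 × (0.212 + (-0.050)) = -0.081
c < 0: the participant has a liberal response bias.

c = -0.08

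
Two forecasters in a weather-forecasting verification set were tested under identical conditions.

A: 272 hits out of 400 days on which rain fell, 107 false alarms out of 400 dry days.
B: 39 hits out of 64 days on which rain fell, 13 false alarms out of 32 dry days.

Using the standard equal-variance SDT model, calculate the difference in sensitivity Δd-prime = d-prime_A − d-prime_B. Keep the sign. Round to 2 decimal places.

Δd-prime = 0.57

A: z(0.6800) = 0.468, z(0.2675) = -0.620, d' = 1.088
B: z(0.6094) = 0.278, z(0.4062) = -0.237, d' = 0.515
Δd' = d'_A − d'_B = 1.088 − 0.515 = 0.573
A has the higher sensitivity.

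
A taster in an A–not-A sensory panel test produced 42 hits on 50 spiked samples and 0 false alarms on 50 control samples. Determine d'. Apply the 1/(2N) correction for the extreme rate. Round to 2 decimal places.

d' = 3.32

The false-alarm rate is 0/50 = 0, so apply the 1/(2N) correction: FA → 1/(2·50) = 0.01000.
z(H) = z(0.84000) = 0.994
z(FA) = z(0.01000) = -2.326
d' = 0.994 − (-2.326) = 3.320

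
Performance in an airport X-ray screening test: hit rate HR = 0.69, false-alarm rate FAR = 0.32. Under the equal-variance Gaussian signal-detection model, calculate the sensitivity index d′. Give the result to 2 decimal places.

z(0.69) = 0.496, z(0.32) = -0.468
d' = z(H) − z(FA) = 0.496 − (-0.468) = 0.964

d′ = 0.96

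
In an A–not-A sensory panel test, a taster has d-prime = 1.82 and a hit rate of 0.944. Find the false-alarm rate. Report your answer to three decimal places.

z(hit rate) = z(0.944) = 1.5893
z(FA) = z(H) − d' = 1.5893 − 1.82 = -0.2307
false-alarm rate = Φ(-0.2307) = 0.4088

false-alarm rate = 0.409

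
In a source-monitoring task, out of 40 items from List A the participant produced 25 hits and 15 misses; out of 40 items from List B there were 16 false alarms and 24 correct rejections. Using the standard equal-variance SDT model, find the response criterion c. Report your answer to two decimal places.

H = 25/40 = 0.6250
FA = 16/40 = 0.4000
Φ⁻¹(H) = Φ⁻¹(0.6250) = 0.319
Φ⁻¹(FA) = Φ⁻¹(0.4000) = -0.253
c = −½·[z(H) + z(FA)] = −0.5 × (0.319 + (-0.253)) = -0.033

c = -0.03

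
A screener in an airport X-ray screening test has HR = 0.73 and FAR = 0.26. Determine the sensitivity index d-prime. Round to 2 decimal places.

d-prime = 1.26

Φ⁻¹(H) = Φ⁻¹(0.73) = 0.613
Φ⁻¹(FA) = Φ⁻¹(0.26) = -0.643
d' = z(H) − z(FA) = 0.613 − (-0.643) = 1.256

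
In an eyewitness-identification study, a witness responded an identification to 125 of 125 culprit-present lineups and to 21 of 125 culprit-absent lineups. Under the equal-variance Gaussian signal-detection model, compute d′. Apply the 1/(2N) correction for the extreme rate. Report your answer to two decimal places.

The hit rate is 125/125 = 1, so apply the 1/(2N) correction: H → 1 − 1/(2·125) = 0.99600.
z(H) = z(0.99600) = 2.652
z(FA) = z(0.16800) = -0.962
d' = 2.652 − (-0.962) = 3.614

d′ = 3.61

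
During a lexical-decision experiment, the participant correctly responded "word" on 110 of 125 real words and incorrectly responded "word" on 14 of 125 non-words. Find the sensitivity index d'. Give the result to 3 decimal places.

d' = 2.391

H = 110/125 = 0.8800
FA = 14/125 = 0.1120
Φ⁻¹(0.8800) = 1.1750, Φ⁻¹(0.1120) = -1.2160
d' = z(H) − z(FA) = 1.1750 − (-1.2160) = 2.3910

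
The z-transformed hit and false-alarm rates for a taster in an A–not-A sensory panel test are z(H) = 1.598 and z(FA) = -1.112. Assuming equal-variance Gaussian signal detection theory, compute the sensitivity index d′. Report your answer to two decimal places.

d′ = 2.71

d' = z(H) − z(FA) = 1.598 − (-1.112) = 2.710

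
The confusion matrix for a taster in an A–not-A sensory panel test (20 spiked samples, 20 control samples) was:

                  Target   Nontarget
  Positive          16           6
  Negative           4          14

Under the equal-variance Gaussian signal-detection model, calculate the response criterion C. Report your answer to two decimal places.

H = 16/20 = 0.8000
FA = 6/20 = 0.3000
z(0.8000) = 0.8416, z(0.3000) = -0.5244
c = −½·[z(H) + z(FA)] = −0.5 × (0.8416 + (-0.5244)) = -0.1586

C = -0.16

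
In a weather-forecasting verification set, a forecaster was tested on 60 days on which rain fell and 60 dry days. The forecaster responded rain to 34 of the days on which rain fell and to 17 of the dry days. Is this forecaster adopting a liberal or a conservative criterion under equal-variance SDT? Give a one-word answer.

z(H) = 0.168, z(FA) = -0.573
c = −½·(z(H) + z(FA)) = 0.2025
c > 0 → conservative criterion (biased toward responding “no”).

conservative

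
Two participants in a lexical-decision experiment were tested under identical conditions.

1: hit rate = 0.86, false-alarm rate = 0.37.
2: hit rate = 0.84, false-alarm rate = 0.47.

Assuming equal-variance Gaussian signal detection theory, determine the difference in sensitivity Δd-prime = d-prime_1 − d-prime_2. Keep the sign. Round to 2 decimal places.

Δd-prime = 0.34

1: z(0.86) = 1.080, z(0.37) = -0.332, d' = 1.412
2: z(0.84) = 0.994, z(0.47) = -0.075, d' = 1.069
Δd' = d'_1 − d'_2 = 1.412 − 1.069 = 0.343
1 has the higher sensitivity.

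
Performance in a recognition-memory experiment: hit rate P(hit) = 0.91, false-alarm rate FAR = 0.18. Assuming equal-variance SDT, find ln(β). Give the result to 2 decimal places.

z(H) = z(0.91) = 1.341
z(FA) = z(0.18) = -0.915
ln β = −½·[z(H)² − z(FA)²] = −0.5 × (1.798 − 0.837) = -0.4805

ln β = -0.48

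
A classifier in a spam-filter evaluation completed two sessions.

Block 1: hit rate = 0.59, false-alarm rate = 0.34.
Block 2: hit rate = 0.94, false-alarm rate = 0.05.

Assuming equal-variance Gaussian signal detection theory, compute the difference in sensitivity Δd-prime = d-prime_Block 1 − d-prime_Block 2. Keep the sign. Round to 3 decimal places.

Δd-prime = -2.560

Block 1: z(0.59) = 0.2275, z(0.34) = -0.4125, d' = 0.6400
Block 2: z(0.94) = 1.5548, z(0.05) = -1.6449, d' = 3.1997
Δd' = d'_Block 1 − d'_Block 2 = 0.6400 − 3.1997 = -2.5597
Block 2 has the higher sensitivity.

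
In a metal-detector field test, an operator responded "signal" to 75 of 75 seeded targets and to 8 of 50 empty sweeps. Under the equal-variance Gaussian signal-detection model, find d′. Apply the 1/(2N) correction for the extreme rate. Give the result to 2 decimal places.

d′ = 3.47

The hit rate is 75/75 = 1, so apply the 1/(2N) correction: H → 1 − 1/(2·75) = 0.99333.
z(H) = z(0.99333) = 2.475
z(FA) = z(0.16000) = -0.994
d' = 2.475 − (-0.994) = 3.469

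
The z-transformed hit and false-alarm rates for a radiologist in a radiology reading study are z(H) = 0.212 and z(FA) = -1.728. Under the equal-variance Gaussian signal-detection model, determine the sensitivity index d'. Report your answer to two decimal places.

d' = 1.94

d' = z(H) − z(FA) = 0.212 − (-1.728) = 1.940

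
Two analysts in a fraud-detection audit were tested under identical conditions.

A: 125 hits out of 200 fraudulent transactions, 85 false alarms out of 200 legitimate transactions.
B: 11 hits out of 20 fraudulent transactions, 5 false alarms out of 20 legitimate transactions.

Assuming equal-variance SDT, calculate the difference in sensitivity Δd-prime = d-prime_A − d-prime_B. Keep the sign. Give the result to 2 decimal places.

Δd-prime = -0.29

A: z(0.6250) = 0.319, z(0.4250) = -0.189, d' = 0.508
B: z(0.5500) = 0.126, z(0.2500) = -0.674, d' = 0.800
Δd' = d'_A − d'_B = 0.508 − 0.800 = -0.292
B has the higher sensitivity.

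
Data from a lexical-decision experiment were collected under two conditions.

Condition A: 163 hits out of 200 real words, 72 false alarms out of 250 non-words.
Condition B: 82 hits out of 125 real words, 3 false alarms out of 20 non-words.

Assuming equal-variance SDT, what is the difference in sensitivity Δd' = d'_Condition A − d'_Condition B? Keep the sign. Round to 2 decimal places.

Condition A: z(0.8150) = 0.896, z(0.2880) = -0.559, d' = 1.455
Condition B: z(0.6560) = 0.402, z(0.1500) = -1.036, d' = 1.438
Δd' = d'_Condition A − d'_Condition B = 1.455 − 1.438 = 0.017
Condition A has the higher sensitivity.

Δd' = 0.02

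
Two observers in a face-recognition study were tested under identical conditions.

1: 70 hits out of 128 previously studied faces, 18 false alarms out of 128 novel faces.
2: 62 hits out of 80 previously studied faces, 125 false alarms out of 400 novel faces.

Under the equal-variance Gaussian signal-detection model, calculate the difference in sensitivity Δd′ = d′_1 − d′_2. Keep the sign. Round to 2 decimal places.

1: z(0.5469) = 0.118, z(0.1406) = -1.078, d' = 1.196
2: z(0.7750) = 0.755, z(0.3125) = -0.489, d' = 1.244
Δd' = d'_1 − d'_2 = 1.196 − 1.244 = -0.048
2 has the higher sensitivity.

Δd′ = -0.05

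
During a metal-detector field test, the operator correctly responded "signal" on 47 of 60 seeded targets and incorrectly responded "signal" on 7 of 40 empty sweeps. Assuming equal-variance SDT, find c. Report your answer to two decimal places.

c = 0.08

H = 47/60 = 0.7833
FA = 7/40 = 0.1750
z(H) = 0.7834
z(FA) = -0.9346
c = −½·[z(H) + z(FA)] = −0.5 × (0.7834 + (-0.9346)) = 0.0756
c > 0: the operator has a conservative response bias.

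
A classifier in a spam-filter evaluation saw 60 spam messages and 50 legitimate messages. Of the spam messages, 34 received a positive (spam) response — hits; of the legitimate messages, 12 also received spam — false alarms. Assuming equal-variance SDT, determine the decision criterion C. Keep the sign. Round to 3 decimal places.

C = 0.269

H = 34/60 = 0.5667
FA = 12/50 = 0.2400
z(H) = z(0.5667) = 0.1680
z(FA) = z(0.2400) = -0.7063
c = −½·[z(H) + z(FA)] = −0.5 × (0.1680 + (-0.7063)) = 0.26915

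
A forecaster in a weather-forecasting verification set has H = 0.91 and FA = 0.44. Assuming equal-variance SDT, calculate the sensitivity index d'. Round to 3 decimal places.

d' = 1.492

z(H) = z(0.91) = 1.3408
z(FA) = z(0.44) = -0.1510
d' = z(H) − z(FA) = 1.3408 − (-0.1510) = 1.4918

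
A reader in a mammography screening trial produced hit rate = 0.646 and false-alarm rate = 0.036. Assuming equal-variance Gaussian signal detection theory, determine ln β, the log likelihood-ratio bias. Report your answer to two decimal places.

ln β = 1.55

z(H) = z(0.646) = 0.375
z(FA) = z(0.036) = -1.799
ln β = −½·[z(H)² − z(FA)²] = −0.5 × (0.141 − 3.236) = 1.5475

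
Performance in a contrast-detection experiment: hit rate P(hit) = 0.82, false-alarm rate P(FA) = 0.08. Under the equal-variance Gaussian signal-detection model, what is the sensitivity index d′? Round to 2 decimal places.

d′ = 2.32

Φ⁻¹(0.82) = 0.9154, Φ⁻¹(0.08) = -1.4051
d' = z(H) − z(FA) = 0.9154 − (-1.4051) = 2.3205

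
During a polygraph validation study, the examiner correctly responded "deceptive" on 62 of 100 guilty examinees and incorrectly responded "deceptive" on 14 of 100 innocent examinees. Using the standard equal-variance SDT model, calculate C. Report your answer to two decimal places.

H = 62/100 = 0.6200
FA = 14/100 = 0.1400
z(H) = 0.305
z(FA) = -1.080
c = −½·[z(H) + z(FA)] = −0.5 × (0.305 + (-1.080)) = 0.3875
c > 0: the examiner has a conservative response bias.

C = 0.39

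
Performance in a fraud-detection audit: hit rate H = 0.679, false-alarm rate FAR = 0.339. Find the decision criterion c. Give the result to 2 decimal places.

c = -0.02

z(H) = 0.4649
z(FA) = -0.4152
c = −½·[z(H) + z(FA)] = −0.5 × (0.4649 + (-0.4152)) = -0.02485
c < 0: the analyst has a liberal response bias.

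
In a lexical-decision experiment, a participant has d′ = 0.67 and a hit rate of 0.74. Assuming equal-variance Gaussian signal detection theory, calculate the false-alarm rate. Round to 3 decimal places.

false-alarm rate = 0.489

z(hit rate) = z(0.74) = 0.6433
z(FA) = z(H) − d' = 0.6433 − 0.67 = -0.0267
false-alarm rate = Φ(-0.0267) = 0.4893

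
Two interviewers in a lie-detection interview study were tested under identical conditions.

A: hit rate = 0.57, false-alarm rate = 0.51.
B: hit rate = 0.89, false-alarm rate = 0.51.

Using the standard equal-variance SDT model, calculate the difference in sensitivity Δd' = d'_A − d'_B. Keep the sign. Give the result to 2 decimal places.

Δd' = -1.05

A: z(0.57) = 0.176, z(0.51) = 0.025, d' = 0.151
B: z(0.89) = 1.227, z(0.51) = 0.025, d' = 1.202
Δd' = d'_A − d'_B = 0.151 − 1.202 = -1.051
B has the higher sensitivity.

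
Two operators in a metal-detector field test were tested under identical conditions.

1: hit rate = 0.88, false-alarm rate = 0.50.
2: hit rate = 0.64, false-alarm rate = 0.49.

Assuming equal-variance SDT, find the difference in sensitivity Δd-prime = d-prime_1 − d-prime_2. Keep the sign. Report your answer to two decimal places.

Δd-prime = 0.79

1: z(0.88) = 1.175, z(0.50) = 0.000, d' = 1.175
2: z(0.64) = 0.358, z(0.49) = -0.025, d' = 0.383
Δd' = d'_1 − d'_2 = 1.175 − 0.383 = 0.792
1 has the higher sensitivity.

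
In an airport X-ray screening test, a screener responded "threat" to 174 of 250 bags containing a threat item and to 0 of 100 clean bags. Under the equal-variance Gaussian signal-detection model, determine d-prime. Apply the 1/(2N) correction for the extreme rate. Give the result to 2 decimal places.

d-prime = 3.09

The false-alarm rate is 0/100 = 0, so apply the 1/(2N) correction: FA → 1/(2·100) = 0.00500.
z(H) = z(0.69600) = 0.513
z(FA) = z(0.00500) = -2.576
d' = 0.513 − (-2.576) = 3.089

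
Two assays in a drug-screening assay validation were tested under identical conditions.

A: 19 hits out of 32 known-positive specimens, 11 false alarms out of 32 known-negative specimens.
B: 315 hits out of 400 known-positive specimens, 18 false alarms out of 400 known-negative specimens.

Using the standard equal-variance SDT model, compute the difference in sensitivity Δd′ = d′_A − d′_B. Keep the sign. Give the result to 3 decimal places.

Δd′ = -1.854

A: z(0.5938) = 0.2373, z(0.3438) = -0.4021, d' = 0.6394
B: z(0.7875) = 0.7978, z(0.0450) = -1.6954, d' = 2.4932
Δd' = d'_A − d'_B = 0.6394 − 2.4932 = -1.8538
B has the higher sensitivity.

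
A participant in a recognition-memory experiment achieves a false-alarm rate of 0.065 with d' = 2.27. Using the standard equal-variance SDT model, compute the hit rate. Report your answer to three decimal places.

hit rate = 0.775

z(false-alarm rate) = z(0.065) = -1.5141
z(H) = z(FA) + d' = -1.5141 + 2.27 = 0.7559
hit rate = Φ(0.7559) = 0.7751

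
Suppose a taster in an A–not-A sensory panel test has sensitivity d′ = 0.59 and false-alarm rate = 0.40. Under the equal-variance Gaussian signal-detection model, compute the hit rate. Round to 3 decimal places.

z(false-alarm rate) = z(0.40) = -0.2533
z(H) = z(FA) + d' = -0.2533 + 0.59 = 0.3367
hit rate = Φ(0.3367) = 0.6318

hit rate = 0.632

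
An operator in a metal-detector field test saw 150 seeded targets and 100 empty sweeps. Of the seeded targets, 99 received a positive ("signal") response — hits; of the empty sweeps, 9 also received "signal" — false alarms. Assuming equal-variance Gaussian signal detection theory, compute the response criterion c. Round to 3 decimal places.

c = 0.464

H = 99/150 = 0.6600
FA = 9/100 = 0.0900
Φ⁻¹(0.6600) = 0.4125, Φ⁻¹(0.0900) = -1.3408
c = −½·[z(H) + z(FA)] = −0.5 × (0.4125 + (-1.3408)) = 0.46415
c > 0: the operator has a conservative response bias.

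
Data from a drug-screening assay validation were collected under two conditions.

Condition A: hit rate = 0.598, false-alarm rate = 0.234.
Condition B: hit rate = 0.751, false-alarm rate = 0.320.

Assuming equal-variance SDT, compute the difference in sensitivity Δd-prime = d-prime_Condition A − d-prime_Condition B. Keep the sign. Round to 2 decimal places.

Condition A: z(0.598) = 0.248, z(0.234) = -0.726, d' = 0.974
Condition B: z(0.751) = 0.678, z(0.320) = -0.468, d' = 1.146
Δd' = d'_Condition A − d'_Condition B = 0.974 − 1.146 = -0.172
Condition B has the higher sensitivity.

Δd-prime = -0.17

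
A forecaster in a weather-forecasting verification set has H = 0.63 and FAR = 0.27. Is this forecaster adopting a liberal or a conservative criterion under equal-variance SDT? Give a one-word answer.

conservative

z(H) = 0.332, z(FA) = -0.613
c = −½·(z(H) + z(FA)) = 0.1405
c > 0 → conservative criterion (biased toward responding “no”).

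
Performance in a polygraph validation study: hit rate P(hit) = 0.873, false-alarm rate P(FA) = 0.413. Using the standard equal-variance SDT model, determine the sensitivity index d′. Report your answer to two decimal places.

z(H) = 1.141
z(FA) = -0.220
d' = z(H) − z(FA) = 1.141 − (-0.220) = 1.361

d′ = 1.36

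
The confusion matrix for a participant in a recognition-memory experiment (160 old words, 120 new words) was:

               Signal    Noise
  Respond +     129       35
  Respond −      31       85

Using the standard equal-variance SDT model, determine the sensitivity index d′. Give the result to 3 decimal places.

d′ = 1.413

H = 129/160 = 0.8063
FA = 35/120 = 0.2917
z(H) = z(0.8063) = 0.8643
z(FA) = z(0.2917) = -0.5484
d' = z(H) − z(FA) = 0.8643 − (-0.5484) = 1.4127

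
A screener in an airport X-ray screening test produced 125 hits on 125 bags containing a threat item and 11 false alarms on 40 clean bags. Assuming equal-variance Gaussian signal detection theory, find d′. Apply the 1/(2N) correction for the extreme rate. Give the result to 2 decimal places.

The hit rate is 125/125 = 1, so apply the 1/(2N) correction: H → 1 − 1/(2·125) = 0.99600.
z(H) = z(0.99600) = 2.652
z(FA) = z(0.27500) = -0.598
d' = 2.652 − (-0.598) = 3.250

d′ = 3.25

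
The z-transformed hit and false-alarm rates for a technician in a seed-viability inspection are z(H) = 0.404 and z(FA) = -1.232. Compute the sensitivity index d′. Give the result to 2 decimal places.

d′ = 1.64

d' = z(H) − z(FA) = 0.404 − (-1.232) = 1.636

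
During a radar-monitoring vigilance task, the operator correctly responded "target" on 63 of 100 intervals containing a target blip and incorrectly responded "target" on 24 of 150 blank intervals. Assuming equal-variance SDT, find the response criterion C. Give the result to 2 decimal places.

C = 0.33

H = 63/100 = 0.6300
FA = 24/150 = 0.1600
Φ⁻¹(H) = Φ⁻¹(0.6300) = 0.332
Φ⁻¹(FA) = Φ⁻¹(0.1600) = -0.994
c = −½·[z(H) + z(FA)] = −0.5 × (0.332 + (-0.994)) = 0.331
c > 0: the operator has a conservative response bias.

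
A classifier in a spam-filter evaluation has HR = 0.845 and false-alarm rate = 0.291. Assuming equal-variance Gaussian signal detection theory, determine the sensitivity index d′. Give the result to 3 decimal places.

d′ = 1.566

z(0.845) = 1.0152, z(0.291) = -0.5505
d' = z(H) − z(FA) = 1.0152 − (-0.5505) = 1.5657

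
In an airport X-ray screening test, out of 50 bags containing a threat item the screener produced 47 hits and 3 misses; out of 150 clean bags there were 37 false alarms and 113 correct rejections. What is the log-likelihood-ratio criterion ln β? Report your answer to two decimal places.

ln β = -0.97

H = 47/50 = 0.9400
FA = 37/150 = 0.2467
z(H) = z(0.9400) = 1.555
z(FA) = z(0.2467) = -0.685
ln β = −½·[z(H)² − z(FA)²] = −0.5 × (2.418 − 0.469) = -0.9745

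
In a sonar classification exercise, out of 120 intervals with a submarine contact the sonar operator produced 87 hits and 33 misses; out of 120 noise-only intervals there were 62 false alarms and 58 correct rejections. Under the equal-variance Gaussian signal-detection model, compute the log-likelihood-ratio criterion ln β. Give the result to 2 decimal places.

H = 87/120 = 0.7250
FA = 62/120 = 0.5167
z(H) = 0.598
z(FA) = 0.042
ln β = −½·[z(H)² − z(FA)²] = −0.5 × (0.358 − 0.002) = -0.178

ln β = -0.18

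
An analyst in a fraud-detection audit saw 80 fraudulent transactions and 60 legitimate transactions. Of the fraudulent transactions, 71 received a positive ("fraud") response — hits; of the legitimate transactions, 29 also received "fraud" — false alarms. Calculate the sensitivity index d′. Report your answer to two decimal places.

H = 71/80 = 0.8875
FA = 29/60 = 0.4833
z(0.8875) = 1.2133, z(0.4833) = -0.0419
d' = z(H) − z(FA) = 1.2133 − (-0.0419) = 1.2552

d′ = 1.26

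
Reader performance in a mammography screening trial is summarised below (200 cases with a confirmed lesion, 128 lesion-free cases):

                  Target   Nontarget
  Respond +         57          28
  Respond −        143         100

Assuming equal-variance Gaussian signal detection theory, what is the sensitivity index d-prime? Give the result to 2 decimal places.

d-prime = 0.21

H = 57/200 = 0.2850
FA = 28/128 = 0.2188
z(H) = z(0.2850) = -0.568
z(FA) = z(0.2188) = -0.776
d' = z(H) − z(FA) = -0.568 − (-0.776) = 0.208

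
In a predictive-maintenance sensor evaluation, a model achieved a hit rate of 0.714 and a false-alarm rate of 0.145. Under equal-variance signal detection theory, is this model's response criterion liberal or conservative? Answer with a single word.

z(H) = 0.565, z(FA) = -1.058
c = −½·(z(H) + z(FA)) = 0.2465
c > 0 → conservative criterion (biased toward responding “no”).

conservative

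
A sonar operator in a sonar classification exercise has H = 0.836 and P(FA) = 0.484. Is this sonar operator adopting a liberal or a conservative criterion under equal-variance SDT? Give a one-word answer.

liberal

z(H) = 0.978, z(FA) = -0.040
c = −½·(z(H) + z(FA)) = -0.469
c < 0 → liberal criterion (biased toward responding “yes”).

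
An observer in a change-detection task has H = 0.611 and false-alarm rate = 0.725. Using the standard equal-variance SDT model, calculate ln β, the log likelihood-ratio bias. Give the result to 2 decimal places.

ln β = 0.14

Φ⁻¹(H) = Φ⁻¹(0.611) = 0.282
Φ⁻¹(FA) = Φ⁻¹(0.725) = 0.598
ln β = −½·[z(H)² − z(FA)²] = −0.5 × (0.080 − 0.358) = 0.139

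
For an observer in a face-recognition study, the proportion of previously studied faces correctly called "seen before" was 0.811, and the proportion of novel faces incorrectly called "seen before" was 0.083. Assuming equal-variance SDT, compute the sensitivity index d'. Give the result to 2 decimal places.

d' = 2.27

z(H) = z(0.811) = 0.882
z(FA) = z(0.083) = -1.385
d' = z(H) − z(FA) = 0.882 − (-1.385) = 2.267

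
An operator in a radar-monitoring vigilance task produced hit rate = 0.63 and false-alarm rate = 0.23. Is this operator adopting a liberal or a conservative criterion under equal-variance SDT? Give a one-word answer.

z(H) = 0.332, z(FA) = -0.739
c = −½·(z(H) + z(FA)) = 0.2035
c > 0 → conservative criterion (biased toward responding “no”).

conservative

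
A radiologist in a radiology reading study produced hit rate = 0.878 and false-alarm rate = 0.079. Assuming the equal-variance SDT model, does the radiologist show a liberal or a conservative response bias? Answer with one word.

z(H) = 1.165, z(FA) = -1.412
c = −½·(z(H) + z(FA)) = 0.1235
c > 0 → conservative criterion (biased toward responding “no”).

conservative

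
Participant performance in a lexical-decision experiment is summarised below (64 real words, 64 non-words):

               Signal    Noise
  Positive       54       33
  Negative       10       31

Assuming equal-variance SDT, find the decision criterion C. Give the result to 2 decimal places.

H = 54/64 = 0.8438
FA = 33/64 = 0.5156
z(H) = z(0.8438) = 1.010
z(FA) = z(0.5156) = 0.039
c = −½·[z(H) + z(FA)] = −0.5 × (1.010 + 0.039) = -0.5245

C = -0.52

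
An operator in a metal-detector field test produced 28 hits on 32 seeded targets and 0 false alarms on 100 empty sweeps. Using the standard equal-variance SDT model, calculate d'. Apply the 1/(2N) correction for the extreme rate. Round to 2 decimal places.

d' = 3.73

The false-alarm rate is 0/100 = 0, so apply the 1/(2N) correction: FA → 1/(2·100) = 0.00500.
z(H) = z(0.87500) = 1.150
z(FA) = z(0.00500) = -2.576
d' = 1.150 − (-2.576) = 3.726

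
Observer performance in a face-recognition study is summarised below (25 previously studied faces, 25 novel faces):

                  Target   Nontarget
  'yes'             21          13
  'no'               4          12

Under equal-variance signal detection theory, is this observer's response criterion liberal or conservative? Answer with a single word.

liberal

z(H) = 0.994, z(FA) = 0.050
c = −½·(z(H) + z(FA)) = -0.522
c < 0 → liberal criterion (biased toward responding “yes”).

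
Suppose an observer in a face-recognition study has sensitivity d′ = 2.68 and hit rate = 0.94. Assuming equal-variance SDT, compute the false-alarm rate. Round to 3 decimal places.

false-alarm rate = 0.130

z(hit rate) = z(0.94) = 1.5548
z(FA) = z(H) − d' = 1.5548 − 2.68 = -1.1252
false-alarm rate = Φ(-1.1252) = 0.1303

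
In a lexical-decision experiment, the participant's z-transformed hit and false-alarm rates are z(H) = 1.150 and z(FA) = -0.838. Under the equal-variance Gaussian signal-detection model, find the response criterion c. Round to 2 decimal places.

c = -0.16

c = −½·[z(H) + z(FA)] = −½·(1.150 + (-0.838)) = -0.156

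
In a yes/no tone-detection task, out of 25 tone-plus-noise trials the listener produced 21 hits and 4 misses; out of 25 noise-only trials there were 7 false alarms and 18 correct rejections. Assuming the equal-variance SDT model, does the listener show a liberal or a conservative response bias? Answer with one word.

liberal

z(H) = 0.994, z(FA) = -0.583
c = −½·(z(H) + z(FA)) = -0.2055
c < 0 → liberal criterion (biased toward responding “yes”).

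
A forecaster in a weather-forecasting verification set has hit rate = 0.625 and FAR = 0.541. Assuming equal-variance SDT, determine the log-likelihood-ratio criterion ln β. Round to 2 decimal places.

ln β = -0.05

Φ⁻¹(H) = 0.319
Φ⁻¹(FA) = 0.103
ln β = −½·[z(H)² − z(FA)²] = −0.5 × (0.102 − 0.011) = -0.0455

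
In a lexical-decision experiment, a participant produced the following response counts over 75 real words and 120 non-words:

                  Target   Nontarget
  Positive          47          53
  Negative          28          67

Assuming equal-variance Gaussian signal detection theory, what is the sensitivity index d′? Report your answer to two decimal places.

d′ = 0.47

H = 47/75 = 0.6267
FA = 53/120 = 0.4417
z(H) = 0.3231
z(FA) = -0.1467
d' = z(H) − z(FA) = 0.3231 − (-0.1467) = 0.4698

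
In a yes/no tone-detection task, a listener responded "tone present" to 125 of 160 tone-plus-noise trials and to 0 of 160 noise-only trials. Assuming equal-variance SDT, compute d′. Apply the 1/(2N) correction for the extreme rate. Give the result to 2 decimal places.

The false-alarm rate is 0/160 = 0, so apply the 1/(2N) correction: FA → 1/(2·160) = 0.00313.
z(H) = z(0.78125) = 0.776
z(FA) = z(0.00313) = -2.734
d' = 0.776 − (-2.734) = 3.510

d′ = 3.51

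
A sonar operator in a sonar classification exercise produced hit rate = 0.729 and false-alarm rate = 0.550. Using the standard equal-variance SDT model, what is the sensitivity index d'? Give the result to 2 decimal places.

z(H) = 0.610
z(FA) = 0.126
d' = z(H) − z(FA) = 0.610 − 0.126 = 0.484

d' = 0.48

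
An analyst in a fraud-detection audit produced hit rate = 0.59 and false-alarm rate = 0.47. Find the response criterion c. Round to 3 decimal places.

c = -0.076

z(H) = z(0.59) = 0.2275
z(FA) = z(0.47) = -0.0753
c = −½·[z(H) + z(FA)] = −0.5 × (0.2275 + (-0.0753)) = -0.0761
c < 0: the analyst has a liberal response bias.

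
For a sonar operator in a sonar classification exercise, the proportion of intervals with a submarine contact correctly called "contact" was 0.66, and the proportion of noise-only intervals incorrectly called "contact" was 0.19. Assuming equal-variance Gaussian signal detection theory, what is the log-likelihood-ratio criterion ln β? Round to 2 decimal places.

z(H) = 0.412
z(FA) = -0.878
ln β = −½·[z(H)² − z(FA)²] = −0.5 × (0.170 − 0.771) = 0.3005

ln β = 0.30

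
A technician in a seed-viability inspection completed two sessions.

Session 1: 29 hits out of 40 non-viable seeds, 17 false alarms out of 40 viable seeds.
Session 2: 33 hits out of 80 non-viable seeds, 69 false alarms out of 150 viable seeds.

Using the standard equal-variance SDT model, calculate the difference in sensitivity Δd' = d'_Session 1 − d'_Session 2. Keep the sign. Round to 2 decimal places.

Δd' = 0.91

Session 1: z(0.7250) = 0.598, z(0.4250) = -0.189, d' = 0.787
Session 2: z(0.4125) = -0.221, z(0.4600) = -0.100, d' = -0.121
Δd' = d'_Session 1 − d'_Session 2 = 0.787 − (-0.121) = 0.908
Session 1 has the higher sensitivity.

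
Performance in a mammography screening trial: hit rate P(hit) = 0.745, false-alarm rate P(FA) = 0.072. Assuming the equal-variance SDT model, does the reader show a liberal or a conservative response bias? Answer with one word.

z(H) = 0.659, z(FA) = -1.461
c = −½·(z(H) + z(FA)) = 0.401
c > 0 → conservative criterion (biased toward responding “no”).

conservative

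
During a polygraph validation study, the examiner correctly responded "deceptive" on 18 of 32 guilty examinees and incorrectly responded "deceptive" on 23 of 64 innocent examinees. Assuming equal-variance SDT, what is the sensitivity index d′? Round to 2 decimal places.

H = 18/32 = 0.5625
FA = 23/64 = 0.3594
Φ⁻¹(H) = 0.157
Φ⁻¹(FA) = -0.360
d' = z(H) − z(FA) = 0.157 − (-0.360) = 0.517

d′ = 0.52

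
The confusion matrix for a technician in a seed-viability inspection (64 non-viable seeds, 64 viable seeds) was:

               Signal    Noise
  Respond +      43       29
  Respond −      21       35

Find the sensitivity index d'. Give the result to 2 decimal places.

H = 43/64 = 0.6719
FA = 29/64 = 0.4531
z(H) = 0.4452
z(FA) = -0.1178
d' = z(H) − z(FA) = 0.4452 − (-0.1178) = 0.5630

d' = 0.56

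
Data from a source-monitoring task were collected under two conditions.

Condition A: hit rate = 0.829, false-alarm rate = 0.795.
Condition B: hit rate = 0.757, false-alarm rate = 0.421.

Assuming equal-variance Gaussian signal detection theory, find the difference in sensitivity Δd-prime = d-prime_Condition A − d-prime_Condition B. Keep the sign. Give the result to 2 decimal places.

Δd-prime = -0.77

Condition A: z(0.829) = 0.950, z(0.795) = 0.824, d' = 0.126
Condition B: z(0.757) = 0.697, z(0.421) = -0.199, d' = 0.896
Δd' = d'_Condition A − d'_Condition B = 0.126 − 0.896 = -0.770
Condition B has the higher sensitivity.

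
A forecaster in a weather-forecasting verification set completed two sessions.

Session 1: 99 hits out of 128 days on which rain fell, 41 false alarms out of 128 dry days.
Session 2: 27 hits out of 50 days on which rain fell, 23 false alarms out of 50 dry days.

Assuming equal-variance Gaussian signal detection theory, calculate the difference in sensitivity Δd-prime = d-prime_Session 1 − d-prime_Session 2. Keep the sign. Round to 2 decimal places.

Session 1: z(0.7734) = 0.750, z(0.3203) = -0.467, d' = 1.217
Session 2: z(0.5400) = 0.100, z(0.4600) = -0.100, d' = 0.200
Δd' = d'_Session 1 − d'_Session 2 = 1.217 − 0.200 = 1.017
Session 1 has the higher sensitivity.

Δd-prime = 1.02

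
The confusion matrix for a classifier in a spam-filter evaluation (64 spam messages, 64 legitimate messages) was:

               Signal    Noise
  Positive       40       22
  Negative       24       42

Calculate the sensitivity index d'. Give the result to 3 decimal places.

H = 40/64 = 0.6250
FA = 22/64 = 0.3438
z(H) = 0.3186
z(FA) = -0.4021
d' = z(H) − z(FA) = 0.3186 − (-0.4021) = 0.7207

d' = 0.721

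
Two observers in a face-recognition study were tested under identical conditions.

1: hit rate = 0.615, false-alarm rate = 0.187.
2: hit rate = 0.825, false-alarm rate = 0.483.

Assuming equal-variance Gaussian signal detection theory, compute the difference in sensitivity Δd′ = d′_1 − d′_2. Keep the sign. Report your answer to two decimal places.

Δd′ = 0.20

1: z(0.615) = 0.292, z(0.187) = -0.889, d' = 1.181
2: z(0.825) = 0.935, z(0.483) = -0.043, d' = 0.978
Δd' = d'_1 − d'_2 = 1.181 − 0.978 = 0.203
1 has the higher sensitivity.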